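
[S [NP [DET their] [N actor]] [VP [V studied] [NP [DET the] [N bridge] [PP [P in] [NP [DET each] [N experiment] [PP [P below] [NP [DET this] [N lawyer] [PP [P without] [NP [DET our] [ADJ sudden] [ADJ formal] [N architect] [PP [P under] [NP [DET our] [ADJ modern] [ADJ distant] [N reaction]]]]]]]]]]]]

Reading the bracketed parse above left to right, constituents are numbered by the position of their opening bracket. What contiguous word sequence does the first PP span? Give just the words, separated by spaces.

In left-to-right order the PP constituents are "in each experiment below this lawyer without our sudden formal architect under our modern distant reaction"; "below this lawyer without our sudden formal architect under our modern distant reaction"; "without our sudden formal architect under our modern distant reaction"; "under our modern distant reaction". Number 1 is "in each experiment below this lawyer without our sudden formal architect under our modern distant reaction".

in each experiment below this lawyer without our sudden formal architect under our modern distant reaction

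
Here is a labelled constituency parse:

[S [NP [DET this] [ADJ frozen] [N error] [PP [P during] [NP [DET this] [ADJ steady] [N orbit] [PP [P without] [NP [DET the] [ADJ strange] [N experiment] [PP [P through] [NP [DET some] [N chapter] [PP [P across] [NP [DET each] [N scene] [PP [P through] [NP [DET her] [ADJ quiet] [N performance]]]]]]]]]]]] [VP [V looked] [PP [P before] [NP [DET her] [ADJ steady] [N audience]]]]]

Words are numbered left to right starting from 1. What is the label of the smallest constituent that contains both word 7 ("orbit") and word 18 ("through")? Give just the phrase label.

NP

The smallest bracket enclosing both words is [NP this steady orbit without the strange experiment through some chapter across each scene through her quiet performance], so the label is NP.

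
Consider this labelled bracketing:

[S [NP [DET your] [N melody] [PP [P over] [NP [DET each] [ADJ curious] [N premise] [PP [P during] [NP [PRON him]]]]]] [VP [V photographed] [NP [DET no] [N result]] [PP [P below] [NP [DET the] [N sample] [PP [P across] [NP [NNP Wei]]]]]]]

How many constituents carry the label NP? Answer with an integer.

Listing each NP by its span: [NP your melody over each curious premise during him]; [NP each curious premise during him]; [NP him]; [NP no result]; [NP the sample across Wei]; [NP Wei] — that makes 6.

6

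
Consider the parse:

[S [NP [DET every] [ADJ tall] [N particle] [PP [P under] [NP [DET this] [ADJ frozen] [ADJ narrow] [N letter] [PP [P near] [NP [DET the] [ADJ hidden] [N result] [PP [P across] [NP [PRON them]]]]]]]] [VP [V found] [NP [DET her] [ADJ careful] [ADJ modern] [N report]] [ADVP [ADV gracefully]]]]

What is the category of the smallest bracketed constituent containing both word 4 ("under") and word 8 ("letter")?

PP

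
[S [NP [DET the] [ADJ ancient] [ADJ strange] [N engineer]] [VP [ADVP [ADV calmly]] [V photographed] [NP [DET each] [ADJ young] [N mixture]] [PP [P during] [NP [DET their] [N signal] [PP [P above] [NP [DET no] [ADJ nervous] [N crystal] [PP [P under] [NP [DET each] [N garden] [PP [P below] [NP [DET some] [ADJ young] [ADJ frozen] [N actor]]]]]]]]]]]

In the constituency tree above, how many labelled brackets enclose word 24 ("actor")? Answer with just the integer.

11

Path from the root down to the word: S → VP → PP → NP → PP → NP → PP → NP → PP → NP → N. That is 11 enclosing brackets.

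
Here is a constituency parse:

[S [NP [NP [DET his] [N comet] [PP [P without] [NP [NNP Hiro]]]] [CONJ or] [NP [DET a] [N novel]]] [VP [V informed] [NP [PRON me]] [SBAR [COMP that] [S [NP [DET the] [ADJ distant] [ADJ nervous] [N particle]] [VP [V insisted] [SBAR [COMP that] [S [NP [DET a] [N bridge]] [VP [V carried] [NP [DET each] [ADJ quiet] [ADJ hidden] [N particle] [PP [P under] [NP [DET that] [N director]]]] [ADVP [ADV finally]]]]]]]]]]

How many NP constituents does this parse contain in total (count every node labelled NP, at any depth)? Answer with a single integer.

Scanning left to right, an opening `[NP` appears at word positions 1, 1, 4, 6, 9, 11, 17, 20, 25 — 9 in total.

9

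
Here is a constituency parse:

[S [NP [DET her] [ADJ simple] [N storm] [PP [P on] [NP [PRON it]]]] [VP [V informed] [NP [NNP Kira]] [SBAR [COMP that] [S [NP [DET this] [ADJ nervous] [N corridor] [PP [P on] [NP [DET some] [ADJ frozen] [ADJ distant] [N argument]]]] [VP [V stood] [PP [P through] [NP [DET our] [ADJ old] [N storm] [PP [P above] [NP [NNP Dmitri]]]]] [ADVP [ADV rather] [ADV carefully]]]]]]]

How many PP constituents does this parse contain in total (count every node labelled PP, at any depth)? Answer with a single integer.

The PP constituents are: [PP on it]; [PP on some frozen distant argument]; [PP through our old storm above Dmitri]; [PP above Dmitri]. Total: 4.

4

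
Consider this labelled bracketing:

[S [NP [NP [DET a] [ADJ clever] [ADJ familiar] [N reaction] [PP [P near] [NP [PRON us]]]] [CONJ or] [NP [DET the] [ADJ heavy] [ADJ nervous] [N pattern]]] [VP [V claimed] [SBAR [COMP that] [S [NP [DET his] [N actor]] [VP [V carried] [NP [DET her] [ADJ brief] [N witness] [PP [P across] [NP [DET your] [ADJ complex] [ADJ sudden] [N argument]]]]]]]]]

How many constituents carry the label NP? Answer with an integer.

7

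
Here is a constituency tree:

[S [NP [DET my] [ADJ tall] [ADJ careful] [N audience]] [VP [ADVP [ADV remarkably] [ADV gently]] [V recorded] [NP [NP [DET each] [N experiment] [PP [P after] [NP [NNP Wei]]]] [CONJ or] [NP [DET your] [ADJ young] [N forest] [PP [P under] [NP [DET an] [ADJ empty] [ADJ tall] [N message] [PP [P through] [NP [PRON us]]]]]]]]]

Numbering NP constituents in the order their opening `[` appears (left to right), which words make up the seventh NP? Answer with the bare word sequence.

us

The NP opening brackets appear, in order, over: "my tall careful audience"; "each experiment after Wei or your young forest under an empty tall message through us"; "each experiment after Wei"; "Wei"; "your young forest under an empty tall message through us"; "an empty tall message through us"; "us". The seventh one spans "us".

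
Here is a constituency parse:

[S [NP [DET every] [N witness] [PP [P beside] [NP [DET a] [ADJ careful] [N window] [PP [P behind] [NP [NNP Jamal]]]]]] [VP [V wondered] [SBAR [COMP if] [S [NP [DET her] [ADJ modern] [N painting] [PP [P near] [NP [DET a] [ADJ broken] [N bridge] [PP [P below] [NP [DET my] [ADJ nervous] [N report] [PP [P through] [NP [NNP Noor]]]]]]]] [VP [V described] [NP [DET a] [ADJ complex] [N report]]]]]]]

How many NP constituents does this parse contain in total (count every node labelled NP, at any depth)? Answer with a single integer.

The NP constituents are: [NP every witness beside a careful window behind Jamal]; [NP a careful window behind Jamal]; [NP Jamal]; [NP her modern painting near a broken bridge below my nervous report through Noor]; [NP a broken bridge below my nervous report through Noor]; [NP my nervous report through Noor] …. Total: 8.

8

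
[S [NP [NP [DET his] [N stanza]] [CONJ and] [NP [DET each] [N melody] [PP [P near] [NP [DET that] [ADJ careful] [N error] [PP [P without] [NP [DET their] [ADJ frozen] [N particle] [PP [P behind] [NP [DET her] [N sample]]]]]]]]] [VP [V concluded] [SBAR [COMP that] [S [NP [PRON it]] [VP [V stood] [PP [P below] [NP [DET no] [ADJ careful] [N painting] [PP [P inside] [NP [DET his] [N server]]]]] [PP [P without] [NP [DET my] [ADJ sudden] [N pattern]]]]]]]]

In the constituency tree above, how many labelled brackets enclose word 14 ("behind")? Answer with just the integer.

9

The word sits inside P, which is inside PP, inside NP, inside PP, inside NP, inside PP, inside NP, inside NP, inside S — 9 brackets in all.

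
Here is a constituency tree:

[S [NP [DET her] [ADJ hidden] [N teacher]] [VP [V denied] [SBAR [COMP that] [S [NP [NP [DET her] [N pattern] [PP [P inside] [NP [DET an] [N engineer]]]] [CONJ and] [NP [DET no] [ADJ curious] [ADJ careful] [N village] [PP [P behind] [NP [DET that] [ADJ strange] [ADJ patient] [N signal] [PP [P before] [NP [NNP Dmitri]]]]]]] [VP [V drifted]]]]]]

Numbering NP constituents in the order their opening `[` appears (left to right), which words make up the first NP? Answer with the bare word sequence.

her hidden teacher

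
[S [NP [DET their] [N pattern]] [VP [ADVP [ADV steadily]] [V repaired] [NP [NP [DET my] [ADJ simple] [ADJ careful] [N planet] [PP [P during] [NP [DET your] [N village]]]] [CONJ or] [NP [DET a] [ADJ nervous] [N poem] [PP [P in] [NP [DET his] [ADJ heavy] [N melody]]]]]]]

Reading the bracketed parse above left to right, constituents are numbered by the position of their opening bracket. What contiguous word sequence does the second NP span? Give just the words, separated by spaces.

my simple careful planet during your village or a nervous poem in his heavy melody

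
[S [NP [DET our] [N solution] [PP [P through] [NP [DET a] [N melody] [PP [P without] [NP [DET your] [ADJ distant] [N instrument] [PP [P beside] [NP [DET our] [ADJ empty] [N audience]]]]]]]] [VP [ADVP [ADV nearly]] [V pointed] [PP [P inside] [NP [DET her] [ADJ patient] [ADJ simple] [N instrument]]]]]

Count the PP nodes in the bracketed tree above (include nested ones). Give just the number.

4

Listing each PP by its span: [PP through a melody without your distant instrument beside our empty audience]; [PP without your distant instrument beside our empty audience]; [PP beside our empty audience]; [PP inside her patient simple instrument] — that makes 4.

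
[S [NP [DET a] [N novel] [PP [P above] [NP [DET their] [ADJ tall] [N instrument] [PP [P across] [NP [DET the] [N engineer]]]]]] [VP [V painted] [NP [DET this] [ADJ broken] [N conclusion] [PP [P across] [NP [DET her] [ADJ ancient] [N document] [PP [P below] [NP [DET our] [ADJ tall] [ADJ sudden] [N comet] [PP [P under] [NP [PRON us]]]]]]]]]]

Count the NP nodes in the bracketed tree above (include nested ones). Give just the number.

7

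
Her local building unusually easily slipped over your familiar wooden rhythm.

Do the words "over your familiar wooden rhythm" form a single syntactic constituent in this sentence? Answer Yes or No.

Yes

These words form the whole prepositional phrase headed by "over", so yes — one constituent.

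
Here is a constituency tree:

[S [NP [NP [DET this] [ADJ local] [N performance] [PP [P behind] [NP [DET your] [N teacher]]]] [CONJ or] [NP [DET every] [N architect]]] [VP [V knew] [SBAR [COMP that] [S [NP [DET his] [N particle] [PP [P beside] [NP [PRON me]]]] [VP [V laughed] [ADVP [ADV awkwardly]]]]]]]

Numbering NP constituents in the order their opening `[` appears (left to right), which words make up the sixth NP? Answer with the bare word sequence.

The NP opening brackets appear, in order, over: "this local performance behind your teacher or every architect"; "this local performance behind your teacher"; "your teacher"; "every architect"; "his particle beside me"; "me". The sixth one spans "me".

me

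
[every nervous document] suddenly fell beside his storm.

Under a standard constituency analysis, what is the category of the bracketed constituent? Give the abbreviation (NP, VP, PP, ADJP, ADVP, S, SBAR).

NP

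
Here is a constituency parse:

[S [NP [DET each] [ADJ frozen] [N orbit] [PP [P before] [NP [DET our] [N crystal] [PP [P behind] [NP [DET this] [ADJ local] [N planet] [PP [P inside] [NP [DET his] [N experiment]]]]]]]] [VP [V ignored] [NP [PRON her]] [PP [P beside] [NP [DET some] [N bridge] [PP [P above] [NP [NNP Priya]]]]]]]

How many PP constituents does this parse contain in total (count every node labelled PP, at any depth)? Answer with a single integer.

5

The PP constituents are: [PP before our crystal behind this local planet inside his experiment]; [PP behind this local planet inside his experiment]; [PP inside his experiment]; [PP beside some bridge above Priya]; [PP above Priya]. Total: 5.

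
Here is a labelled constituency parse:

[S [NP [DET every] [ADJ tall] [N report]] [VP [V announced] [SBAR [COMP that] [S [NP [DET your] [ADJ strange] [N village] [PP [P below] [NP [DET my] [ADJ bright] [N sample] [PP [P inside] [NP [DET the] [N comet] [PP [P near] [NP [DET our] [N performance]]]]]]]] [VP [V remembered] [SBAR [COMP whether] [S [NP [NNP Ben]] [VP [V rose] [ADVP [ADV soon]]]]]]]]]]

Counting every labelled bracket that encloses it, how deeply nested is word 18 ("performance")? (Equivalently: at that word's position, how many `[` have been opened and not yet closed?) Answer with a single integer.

Path from the root down to the word: S → VP → SBAR → S → NP → PP → NP → PP → NP → PP → NP → N. That is 12 enclosing brackets.

12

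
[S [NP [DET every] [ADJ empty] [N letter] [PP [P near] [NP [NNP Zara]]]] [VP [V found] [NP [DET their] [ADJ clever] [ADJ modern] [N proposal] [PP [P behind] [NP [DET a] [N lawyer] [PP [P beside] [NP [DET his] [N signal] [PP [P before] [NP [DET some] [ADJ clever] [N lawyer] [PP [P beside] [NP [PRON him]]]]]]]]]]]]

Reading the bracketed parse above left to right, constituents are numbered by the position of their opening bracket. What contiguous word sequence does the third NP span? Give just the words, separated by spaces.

In left-to-right order the NP constituents are "every empty letter near Zara"; "Zara"; "their clever modern proposal behind a lawyer beside his signal before some clever lawyer beside him"; "a lawyer beside his signal before some clever lawyer beside him"; "his signal before some clever lawyer beside him"; "some clever lawyer beside him"; "him". Number 3 is "their clever modern proposal behind a lawyer beside his signal before some clever lawyer beside him".

their clever modern proposal behind a lawyer beside his signal before some clever lawyer beside him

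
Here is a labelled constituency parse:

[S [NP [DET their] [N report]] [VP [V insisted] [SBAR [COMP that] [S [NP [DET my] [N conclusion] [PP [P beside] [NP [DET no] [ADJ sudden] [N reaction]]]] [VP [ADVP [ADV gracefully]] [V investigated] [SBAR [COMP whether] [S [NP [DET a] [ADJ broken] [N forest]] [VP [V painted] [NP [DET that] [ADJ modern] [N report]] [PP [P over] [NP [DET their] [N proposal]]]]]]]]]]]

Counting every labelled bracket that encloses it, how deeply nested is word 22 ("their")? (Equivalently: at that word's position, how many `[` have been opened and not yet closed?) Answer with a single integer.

Counting open brackets not yet closed at "their": [S [VP [SBAR [S [VP [SBAR [S [VP [PP [NP [DET = 11.

11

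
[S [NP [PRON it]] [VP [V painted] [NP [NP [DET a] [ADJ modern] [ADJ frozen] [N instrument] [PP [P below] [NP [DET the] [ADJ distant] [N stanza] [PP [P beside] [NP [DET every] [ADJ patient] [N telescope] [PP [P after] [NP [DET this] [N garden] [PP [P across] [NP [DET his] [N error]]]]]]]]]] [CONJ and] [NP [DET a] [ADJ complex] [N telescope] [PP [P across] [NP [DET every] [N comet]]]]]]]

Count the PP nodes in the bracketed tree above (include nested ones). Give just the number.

Listing each PP by its span: [PP below the distant stanza beside every patient telescope after this garden across his error]; [PP beside every patient telescope after this garden across his error]; [PP after this garden across his error]; [PP across his error]; [PP across every comet] — that makes 5.

5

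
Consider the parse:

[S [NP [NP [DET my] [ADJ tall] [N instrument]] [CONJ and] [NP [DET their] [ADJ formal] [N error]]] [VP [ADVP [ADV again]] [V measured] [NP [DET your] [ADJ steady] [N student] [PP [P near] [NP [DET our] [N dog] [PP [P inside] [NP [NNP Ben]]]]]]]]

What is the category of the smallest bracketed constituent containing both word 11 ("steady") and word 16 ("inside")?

Word 11 lies under S → VP → NP → ADJ; word 16 lies under S → VP → NP → PP → NP → PP → P. The lowest shared node is the NP.

NP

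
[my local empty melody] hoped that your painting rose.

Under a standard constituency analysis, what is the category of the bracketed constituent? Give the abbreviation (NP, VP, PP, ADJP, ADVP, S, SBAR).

NP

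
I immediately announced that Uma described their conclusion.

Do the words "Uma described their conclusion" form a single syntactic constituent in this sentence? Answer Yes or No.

The sequence corresponds to a single S node — the clause "Uma described their conclusion".

Yes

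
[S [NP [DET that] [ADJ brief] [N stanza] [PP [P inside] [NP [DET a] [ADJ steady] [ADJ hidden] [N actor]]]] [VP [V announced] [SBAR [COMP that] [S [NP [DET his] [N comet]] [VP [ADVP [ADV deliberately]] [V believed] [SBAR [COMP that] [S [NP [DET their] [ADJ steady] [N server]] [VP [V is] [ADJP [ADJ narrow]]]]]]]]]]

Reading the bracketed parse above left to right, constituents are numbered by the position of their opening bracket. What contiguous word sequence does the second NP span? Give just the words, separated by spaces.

a steady hidden actor

Opening `[NP` markers occur at word positions 1, 5, 11, 16; the second of these opens the constituent [NP a steady hidden actor].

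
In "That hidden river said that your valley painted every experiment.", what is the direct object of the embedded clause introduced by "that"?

every experiment

The verb of the embedded clause introduced by "that" is "painted"; its direct object is the NP "every experiment".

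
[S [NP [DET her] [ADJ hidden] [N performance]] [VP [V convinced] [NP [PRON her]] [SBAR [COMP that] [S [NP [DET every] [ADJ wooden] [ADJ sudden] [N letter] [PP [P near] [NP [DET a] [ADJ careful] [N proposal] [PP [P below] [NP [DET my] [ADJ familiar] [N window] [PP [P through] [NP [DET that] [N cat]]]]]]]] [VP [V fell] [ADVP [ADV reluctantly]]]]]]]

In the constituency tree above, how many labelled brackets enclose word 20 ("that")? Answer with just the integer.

12

Path from the root down to the word: S → VP → SBAR → S → NP → PP → NP → PP → NP → PP → NP → DET. That is 12 enclosing brackets.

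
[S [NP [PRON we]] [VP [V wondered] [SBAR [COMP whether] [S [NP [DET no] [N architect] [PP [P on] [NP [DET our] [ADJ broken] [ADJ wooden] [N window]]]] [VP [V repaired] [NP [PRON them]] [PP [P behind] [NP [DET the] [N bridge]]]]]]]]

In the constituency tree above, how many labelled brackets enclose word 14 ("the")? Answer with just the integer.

8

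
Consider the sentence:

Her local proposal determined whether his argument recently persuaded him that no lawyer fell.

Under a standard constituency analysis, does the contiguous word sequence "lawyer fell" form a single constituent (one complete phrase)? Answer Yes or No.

No

The sequence begins inside the noun phrase "no lawyer" and ends inside the verb phrase "fell"; it crosses a phrase boundary, so no single node in the tree spans exactly those words.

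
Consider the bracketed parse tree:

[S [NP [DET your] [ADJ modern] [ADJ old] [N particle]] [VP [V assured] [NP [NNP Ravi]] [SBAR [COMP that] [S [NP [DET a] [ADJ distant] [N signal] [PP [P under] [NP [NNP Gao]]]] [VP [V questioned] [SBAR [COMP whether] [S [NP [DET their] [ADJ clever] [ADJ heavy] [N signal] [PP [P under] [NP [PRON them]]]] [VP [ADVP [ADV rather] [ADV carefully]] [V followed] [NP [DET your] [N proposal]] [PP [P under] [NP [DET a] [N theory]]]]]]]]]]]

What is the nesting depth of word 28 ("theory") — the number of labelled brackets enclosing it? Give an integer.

11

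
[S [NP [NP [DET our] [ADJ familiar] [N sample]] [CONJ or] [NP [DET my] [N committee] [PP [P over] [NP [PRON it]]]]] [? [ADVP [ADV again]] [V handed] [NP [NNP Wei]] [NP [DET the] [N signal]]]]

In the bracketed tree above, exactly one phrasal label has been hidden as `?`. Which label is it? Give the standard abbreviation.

VP

A constituent whose immediate children are ADVP, V 'handed', NP, NP is a verb phrase: VP.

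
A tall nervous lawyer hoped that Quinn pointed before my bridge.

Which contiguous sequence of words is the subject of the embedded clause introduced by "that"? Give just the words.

In the embedded clause introduced by "that" the verb is "pointed"; the NP preceding it, "Quinn", is the subject.

Quinn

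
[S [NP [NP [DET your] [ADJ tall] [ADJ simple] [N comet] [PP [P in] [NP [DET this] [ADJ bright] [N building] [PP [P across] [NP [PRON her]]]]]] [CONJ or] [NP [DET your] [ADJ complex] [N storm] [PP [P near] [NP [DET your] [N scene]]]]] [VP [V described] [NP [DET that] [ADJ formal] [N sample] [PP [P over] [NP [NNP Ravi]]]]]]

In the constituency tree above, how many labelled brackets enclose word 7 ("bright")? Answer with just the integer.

6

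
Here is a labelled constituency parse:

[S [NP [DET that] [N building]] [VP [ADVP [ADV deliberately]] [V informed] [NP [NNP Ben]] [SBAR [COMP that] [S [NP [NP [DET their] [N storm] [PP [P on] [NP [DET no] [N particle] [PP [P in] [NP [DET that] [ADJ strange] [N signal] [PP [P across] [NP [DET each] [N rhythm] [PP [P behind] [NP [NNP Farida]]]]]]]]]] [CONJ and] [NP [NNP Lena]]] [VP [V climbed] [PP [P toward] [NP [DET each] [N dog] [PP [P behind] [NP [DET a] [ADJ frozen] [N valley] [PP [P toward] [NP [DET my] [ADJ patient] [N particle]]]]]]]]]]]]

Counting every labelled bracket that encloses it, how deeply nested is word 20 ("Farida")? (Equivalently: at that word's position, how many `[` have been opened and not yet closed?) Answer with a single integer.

15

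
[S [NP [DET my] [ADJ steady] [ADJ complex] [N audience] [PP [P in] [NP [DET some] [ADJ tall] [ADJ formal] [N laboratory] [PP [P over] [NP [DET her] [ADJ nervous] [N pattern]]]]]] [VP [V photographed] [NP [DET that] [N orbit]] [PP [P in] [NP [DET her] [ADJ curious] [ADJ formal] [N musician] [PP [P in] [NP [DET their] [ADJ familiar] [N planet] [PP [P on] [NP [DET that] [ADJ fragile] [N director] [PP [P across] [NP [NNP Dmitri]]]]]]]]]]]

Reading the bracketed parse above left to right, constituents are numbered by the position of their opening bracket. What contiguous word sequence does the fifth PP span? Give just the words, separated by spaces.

on that fragile director across Dmitri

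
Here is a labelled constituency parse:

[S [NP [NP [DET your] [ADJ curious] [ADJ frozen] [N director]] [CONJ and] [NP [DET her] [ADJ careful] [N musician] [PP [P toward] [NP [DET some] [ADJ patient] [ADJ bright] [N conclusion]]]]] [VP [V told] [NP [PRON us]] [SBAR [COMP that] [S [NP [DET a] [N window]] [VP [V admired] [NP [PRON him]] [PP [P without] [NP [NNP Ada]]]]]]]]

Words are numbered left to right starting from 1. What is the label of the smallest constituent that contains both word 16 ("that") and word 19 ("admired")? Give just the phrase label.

The smallest bracket enclosing both words is [SBAR that a window admired him without Ada], so the label is SBAR.

SBAR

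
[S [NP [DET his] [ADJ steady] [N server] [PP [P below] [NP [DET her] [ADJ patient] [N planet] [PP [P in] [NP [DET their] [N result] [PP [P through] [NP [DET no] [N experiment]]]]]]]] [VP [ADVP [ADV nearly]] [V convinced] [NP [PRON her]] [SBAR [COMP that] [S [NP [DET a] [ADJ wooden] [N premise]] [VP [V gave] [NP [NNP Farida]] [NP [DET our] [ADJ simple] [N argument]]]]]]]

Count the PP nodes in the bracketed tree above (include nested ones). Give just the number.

3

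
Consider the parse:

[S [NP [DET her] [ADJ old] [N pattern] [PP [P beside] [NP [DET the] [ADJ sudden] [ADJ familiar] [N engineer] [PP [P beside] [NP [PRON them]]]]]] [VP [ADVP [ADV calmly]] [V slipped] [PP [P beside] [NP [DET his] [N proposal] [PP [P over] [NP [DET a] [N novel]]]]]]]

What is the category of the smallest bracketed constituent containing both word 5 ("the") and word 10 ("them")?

NP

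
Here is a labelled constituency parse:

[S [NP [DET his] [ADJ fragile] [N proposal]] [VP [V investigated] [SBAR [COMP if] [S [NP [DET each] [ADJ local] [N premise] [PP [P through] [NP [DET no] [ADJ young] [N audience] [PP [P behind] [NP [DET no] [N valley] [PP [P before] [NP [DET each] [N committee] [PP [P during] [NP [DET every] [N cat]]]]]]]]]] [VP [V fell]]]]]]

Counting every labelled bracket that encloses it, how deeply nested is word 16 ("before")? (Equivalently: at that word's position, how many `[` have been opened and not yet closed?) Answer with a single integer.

11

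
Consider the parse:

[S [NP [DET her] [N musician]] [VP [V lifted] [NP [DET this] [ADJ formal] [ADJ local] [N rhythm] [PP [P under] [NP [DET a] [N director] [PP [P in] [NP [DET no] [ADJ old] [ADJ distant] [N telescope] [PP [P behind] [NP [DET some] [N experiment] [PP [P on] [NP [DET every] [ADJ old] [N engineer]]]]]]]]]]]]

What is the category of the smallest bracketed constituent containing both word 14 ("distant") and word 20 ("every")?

NP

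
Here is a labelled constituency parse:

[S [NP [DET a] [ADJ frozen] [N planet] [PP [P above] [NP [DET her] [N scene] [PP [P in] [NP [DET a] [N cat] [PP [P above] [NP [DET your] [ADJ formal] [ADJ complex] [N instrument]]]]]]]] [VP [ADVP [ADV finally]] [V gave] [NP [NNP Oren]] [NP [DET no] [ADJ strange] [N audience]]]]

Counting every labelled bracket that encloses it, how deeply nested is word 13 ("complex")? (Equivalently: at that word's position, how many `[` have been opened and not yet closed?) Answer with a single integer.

9

Path from the root down to the word: S → NP → PP → NP → PP → NP → PP → NP → ADJ. That is 9 enclosing brackets.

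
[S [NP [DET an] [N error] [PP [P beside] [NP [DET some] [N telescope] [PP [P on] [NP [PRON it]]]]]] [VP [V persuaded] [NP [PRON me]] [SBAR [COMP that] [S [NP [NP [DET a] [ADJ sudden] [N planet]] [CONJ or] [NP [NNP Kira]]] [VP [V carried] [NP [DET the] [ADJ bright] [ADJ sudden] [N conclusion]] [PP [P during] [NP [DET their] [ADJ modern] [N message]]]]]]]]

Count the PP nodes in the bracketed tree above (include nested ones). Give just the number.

3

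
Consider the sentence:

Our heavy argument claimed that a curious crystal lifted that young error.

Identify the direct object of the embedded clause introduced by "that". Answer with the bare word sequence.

that young error

Within the embedded clause introduced by "that", the direct object of "lifted" is "that young error".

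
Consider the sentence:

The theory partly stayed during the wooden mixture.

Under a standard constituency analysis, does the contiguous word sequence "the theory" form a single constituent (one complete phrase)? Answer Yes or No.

The sequence corresponds to a single NP node — the noun phrase "the theory".

Yes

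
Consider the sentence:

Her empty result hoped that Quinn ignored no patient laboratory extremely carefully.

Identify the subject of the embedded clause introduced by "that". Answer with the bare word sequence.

Quinn

In the embedded clause introduced by "that" the verb is "ignored"; the NP preceding it, "Quinn", is the subject.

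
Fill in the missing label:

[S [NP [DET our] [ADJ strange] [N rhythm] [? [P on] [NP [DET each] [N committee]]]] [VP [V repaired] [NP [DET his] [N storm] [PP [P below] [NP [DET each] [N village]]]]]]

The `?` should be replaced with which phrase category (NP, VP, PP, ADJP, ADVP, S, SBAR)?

PP

A constituent whose immediate children are P 'on', NP is a prepositional phrase: PP.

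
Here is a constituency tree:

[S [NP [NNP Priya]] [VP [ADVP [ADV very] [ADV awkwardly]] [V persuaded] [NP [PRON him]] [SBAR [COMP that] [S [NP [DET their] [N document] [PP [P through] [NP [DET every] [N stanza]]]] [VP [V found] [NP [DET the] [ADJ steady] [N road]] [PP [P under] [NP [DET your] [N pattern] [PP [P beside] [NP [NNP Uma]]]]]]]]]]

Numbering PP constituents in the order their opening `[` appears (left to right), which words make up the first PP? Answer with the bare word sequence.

through every stanza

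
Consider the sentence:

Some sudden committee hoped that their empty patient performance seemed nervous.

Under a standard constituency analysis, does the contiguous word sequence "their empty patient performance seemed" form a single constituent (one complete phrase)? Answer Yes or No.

No

"their" belongs to the noun phrase "their empty patient performance" while "seemed" belongs to the verb phrase "seemed nervous"; a span that runs across that boundary is not a single phrase.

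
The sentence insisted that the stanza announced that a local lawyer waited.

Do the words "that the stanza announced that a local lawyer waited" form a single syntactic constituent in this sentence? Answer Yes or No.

Yes

These words form the whole subordinate clause headed by "that", so yes — one constituent.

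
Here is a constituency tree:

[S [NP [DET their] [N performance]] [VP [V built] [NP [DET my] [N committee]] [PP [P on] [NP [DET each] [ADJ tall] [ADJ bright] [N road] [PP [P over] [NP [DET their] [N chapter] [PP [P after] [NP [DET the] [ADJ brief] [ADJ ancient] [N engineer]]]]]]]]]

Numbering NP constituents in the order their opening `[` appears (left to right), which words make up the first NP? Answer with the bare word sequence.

their performance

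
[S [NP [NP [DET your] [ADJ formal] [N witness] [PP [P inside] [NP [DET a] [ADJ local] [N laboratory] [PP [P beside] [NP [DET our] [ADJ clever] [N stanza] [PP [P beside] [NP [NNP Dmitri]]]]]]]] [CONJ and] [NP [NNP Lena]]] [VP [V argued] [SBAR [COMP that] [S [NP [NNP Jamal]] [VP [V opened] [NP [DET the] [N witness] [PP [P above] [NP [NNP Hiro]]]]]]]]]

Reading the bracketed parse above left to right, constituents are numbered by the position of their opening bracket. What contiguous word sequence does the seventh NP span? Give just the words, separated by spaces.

Jamal

Opening `[NP` markers occur at word positions 1, 1, 5, 9, 13, 15, 18, 20, 23; the seventh of these opens the constituent [NP Jamal].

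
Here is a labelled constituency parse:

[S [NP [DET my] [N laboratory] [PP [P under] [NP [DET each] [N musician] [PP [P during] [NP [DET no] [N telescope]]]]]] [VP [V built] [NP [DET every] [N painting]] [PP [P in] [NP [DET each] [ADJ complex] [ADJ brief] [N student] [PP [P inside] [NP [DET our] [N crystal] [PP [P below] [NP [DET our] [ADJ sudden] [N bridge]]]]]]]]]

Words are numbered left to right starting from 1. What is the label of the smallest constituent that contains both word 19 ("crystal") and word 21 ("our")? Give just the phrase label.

Both words fall inside [NP our crystal below our sudden bridge] (words 18–23), and no smaller constituent contains them both. Label: NP.

NP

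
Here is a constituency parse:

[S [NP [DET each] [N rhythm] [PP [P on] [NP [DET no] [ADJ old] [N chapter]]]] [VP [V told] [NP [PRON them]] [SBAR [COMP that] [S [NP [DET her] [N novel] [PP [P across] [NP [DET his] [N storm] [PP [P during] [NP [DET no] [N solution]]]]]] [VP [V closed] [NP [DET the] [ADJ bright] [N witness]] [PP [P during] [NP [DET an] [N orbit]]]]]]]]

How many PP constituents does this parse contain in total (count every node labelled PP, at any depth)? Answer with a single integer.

4

The PP constituents are: [PP on no old chapter]; [PP across his storm during no solution]; [PP during no solution]; [PP during an orbit]. Total: 4.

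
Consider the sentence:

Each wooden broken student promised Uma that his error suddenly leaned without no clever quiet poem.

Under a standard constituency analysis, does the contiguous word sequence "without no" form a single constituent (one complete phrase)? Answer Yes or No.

The sequence begins inside the preposition "without" and ends inside the noun phrase "no clever quiet poem"; it crosses a phrase boundary, so no single node in the tree spans exactly those words.

No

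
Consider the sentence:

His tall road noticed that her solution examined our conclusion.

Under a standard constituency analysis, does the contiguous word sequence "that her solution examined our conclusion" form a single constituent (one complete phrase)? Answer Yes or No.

Yes

These words form the whole subordinate clause headed by "that", so yes — one constituent.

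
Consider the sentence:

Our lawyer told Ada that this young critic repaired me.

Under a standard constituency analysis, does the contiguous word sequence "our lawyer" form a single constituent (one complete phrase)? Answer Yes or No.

Yes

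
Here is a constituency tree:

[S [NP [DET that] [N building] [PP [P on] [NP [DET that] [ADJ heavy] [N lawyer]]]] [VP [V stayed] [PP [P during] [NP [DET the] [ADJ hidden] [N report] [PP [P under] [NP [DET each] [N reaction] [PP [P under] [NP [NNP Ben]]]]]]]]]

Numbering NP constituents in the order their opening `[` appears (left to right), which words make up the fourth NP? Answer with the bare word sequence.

each reaction under Ben

The NP opening brackets appear, in order, over: "that building on that heavy lawyer"; "that heavy lawyer"; "the hidden report under each reaction under Ben"; "each reaction under Ben"; "Ben". The fourth one spans "each reaction under Ben".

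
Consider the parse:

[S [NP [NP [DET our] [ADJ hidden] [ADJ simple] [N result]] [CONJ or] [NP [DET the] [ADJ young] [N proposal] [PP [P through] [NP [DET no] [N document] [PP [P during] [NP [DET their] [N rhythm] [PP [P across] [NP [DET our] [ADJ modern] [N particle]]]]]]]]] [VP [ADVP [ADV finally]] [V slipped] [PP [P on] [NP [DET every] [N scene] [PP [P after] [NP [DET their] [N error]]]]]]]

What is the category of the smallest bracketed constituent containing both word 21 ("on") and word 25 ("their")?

PP

Both words fall inside [PP on every scene after their error] (words 21–26), and no smaller constituent contains them both. Label: PP.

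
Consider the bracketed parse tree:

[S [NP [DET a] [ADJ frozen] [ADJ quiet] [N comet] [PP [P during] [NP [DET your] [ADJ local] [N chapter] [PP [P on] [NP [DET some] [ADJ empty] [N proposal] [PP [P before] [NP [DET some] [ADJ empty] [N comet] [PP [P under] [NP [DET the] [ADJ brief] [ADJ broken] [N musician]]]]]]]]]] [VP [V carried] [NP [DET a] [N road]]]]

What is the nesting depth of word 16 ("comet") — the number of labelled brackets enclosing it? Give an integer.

9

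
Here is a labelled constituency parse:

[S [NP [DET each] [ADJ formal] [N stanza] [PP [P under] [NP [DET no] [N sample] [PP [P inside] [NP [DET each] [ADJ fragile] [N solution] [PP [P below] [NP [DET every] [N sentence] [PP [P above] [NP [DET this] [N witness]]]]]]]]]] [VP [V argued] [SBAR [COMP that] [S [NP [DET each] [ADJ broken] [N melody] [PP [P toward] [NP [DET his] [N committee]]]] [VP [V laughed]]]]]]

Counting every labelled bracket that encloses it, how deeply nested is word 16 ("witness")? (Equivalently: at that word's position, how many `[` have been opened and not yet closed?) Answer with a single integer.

11

Counting open brackets not yet closed at "witness": [S [NP [PP [NP [PP [NP [PP [NP [PP [NP [N = 11.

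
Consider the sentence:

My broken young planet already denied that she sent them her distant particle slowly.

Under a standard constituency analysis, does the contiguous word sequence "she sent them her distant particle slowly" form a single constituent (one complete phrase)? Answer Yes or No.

"she sent them her distant particle slowly" is exactly the clause [S she sent them her distant particle slowly], a complete constituent.

Yes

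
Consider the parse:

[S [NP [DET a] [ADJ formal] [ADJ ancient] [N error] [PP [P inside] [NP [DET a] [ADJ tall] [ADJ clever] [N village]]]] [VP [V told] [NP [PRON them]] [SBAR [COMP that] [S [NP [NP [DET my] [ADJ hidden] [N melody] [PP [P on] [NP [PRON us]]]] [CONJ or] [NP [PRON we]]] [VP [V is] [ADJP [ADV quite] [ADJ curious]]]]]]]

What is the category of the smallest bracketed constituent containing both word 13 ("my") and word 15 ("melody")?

The smallest bracket enclosing both words is [NP my hidden melody on us], so the label is NP.

NP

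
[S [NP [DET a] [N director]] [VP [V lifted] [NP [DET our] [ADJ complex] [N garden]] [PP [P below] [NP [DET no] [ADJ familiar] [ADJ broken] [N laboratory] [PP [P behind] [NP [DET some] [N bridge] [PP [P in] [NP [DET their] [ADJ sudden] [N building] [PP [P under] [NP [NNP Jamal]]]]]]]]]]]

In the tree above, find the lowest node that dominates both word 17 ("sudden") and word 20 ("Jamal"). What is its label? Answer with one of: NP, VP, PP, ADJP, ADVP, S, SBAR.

NP

Both words fall inside [NP their sudden building under Jamal] (words 16–20), and no smaller constituent contains them both. Label: NP.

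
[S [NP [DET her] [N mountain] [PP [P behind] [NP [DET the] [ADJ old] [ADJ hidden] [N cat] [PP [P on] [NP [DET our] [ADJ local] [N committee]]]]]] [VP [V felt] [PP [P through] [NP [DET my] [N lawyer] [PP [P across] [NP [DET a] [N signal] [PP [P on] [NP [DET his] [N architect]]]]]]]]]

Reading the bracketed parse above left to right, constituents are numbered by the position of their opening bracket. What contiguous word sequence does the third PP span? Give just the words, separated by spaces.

through my lawyer across a signal on his architect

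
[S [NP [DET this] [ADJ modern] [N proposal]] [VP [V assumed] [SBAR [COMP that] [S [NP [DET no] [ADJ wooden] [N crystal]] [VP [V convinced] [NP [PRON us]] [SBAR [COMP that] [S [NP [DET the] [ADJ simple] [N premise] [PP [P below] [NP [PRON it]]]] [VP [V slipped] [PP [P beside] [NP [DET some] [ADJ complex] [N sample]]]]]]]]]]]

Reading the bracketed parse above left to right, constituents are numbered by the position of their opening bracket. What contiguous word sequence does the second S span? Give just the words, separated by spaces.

no wooden crystal convinced us that the simple premise below it slipped beside some complex sample

Opening `[S` markers occur at word positions 1, 6, 12; the second of these opens the constituent [S no wooden crystal convinced us that the simple premise below it slipped beside some complex sample].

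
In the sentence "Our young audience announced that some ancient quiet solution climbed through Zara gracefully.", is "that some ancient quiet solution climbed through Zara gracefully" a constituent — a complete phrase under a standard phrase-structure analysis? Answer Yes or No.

Yes

"that some ancient quiet solution climbed through Zara gracefully" is exactly the subordinate clause [SBAR that some ancient quiet solution climbed through Zara gracefully], a complete constituent.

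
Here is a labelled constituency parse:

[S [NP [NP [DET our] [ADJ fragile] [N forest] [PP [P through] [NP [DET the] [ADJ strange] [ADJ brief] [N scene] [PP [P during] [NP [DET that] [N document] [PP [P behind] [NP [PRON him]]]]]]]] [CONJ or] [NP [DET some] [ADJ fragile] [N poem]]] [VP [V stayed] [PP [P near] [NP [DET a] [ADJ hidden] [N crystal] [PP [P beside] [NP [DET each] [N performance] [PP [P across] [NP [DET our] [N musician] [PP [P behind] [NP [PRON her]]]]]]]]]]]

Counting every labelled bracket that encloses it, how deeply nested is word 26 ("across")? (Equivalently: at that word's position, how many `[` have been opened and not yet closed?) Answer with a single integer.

8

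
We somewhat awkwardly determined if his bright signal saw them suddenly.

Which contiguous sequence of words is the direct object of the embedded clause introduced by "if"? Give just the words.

The verb of the embedded clause introduced by "if" is "saw"; its direct object is the NP "them".

them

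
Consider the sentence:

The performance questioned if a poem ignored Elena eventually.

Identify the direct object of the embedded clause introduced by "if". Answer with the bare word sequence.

Elena

Within the embedded clause introduced by "if", the direct object of "ignored" is "Elena".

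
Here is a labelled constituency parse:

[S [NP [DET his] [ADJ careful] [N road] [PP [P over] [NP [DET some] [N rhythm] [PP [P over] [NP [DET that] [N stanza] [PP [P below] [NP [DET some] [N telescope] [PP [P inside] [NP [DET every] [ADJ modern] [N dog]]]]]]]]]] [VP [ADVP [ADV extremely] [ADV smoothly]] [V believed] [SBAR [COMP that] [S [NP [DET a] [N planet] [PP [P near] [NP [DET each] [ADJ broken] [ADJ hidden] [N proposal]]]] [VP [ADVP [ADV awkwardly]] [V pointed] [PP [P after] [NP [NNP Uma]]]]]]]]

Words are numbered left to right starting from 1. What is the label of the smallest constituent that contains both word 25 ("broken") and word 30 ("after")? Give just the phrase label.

S

Both words fall inside [S a planet near each broken hidden proposal awkwardly pointed after Uma] (words 21–31), and no smaller constituent contains them both. Label: S.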